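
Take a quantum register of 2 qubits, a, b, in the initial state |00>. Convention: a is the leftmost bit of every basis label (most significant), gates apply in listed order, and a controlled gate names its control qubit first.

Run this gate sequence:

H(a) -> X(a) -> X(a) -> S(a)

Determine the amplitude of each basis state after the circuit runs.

After the circuit, the state carries amplitude sqrt(2)/2 on |00>, 0 on |01>, sqrt(2)*I/2 on |10>, 0 on |11>.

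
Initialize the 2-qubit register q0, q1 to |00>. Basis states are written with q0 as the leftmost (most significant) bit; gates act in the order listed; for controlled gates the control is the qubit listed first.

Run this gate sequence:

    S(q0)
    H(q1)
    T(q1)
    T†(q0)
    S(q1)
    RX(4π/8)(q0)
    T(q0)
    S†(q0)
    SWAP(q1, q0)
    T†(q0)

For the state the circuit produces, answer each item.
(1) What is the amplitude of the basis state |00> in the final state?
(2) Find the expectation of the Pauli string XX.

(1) The final state's coefficient on |00> equals 1/2.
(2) The observable XX averages to 0.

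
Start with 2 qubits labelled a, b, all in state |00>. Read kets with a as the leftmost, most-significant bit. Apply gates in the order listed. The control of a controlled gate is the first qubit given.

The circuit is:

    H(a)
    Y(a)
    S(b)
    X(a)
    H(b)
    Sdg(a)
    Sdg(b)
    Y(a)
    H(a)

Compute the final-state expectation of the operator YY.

The expectation value of YY is 1.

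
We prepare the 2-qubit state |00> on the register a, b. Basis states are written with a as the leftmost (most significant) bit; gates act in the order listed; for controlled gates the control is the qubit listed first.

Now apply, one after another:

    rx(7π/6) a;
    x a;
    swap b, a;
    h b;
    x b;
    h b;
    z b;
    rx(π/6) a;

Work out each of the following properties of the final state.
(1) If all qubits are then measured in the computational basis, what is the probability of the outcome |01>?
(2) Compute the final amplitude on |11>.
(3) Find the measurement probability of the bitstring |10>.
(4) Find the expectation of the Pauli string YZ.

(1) A full measurement returns |01> with probability 1/16. Key observation: gates 4-7 undo each other exactly, leaving only the rest of the circuit to track.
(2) The final state's coefficient on |11> equals I*(2 - sqrt(3))/4.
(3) A full measurement returns |10> with probability 1/16.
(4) The expectation value of YZ is -sqrt(3)/4.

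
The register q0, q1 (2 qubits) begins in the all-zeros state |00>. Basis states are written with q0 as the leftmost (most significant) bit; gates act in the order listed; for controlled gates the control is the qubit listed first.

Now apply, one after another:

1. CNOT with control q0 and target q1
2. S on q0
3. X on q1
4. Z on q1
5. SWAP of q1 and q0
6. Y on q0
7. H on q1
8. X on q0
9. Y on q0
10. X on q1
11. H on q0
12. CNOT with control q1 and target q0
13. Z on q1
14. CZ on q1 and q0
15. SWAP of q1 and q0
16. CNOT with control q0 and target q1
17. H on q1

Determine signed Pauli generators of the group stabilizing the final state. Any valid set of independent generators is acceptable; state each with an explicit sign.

One valid set of independent stabilizer generators is +XX, +ZZ (any independent generating set of the same group is equally correct).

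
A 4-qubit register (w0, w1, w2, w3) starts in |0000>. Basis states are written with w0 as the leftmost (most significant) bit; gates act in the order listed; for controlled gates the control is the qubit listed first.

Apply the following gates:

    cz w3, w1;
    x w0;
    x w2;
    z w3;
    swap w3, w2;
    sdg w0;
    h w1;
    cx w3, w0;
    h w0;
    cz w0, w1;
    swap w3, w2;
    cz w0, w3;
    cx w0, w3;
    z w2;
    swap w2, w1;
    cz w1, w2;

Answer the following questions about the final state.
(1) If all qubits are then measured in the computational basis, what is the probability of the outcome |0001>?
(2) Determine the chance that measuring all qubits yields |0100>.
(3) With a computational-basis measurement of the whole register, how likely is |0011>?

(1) The probability of measuring |0001> is 0.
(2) The probability of measuring |0100> is 1/4.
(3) A full measurement returns |0011> with probability 0.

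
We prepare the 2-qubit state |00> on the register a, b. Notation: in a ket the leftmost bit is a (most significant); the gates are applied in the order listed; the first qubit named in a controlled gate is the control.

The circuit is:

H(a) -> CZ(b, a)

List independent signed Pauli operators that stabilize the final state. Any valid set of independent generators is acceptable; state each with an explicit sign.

The final state is stabilized by the group generated by +XI, +IZ; other independent generating sets are equally valid.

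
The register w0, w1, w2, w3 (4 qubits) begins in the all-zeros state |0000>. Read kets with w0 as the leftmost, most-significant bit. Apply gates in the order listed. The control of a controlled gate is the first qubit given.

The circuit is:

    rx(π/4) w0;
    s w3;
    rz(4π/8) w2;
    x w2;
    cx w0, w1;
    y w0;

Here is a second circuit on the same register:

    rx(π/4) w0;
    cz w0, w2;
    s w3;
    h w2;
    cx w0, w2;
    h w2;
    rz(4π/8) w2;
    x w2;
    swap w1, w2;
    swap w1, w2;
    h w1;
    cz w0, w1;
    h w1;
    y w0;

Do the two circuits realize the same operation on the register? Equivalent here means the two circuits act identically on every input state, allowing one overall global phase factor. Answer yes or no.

Yes, they are equivalent — the unitaries differ by at most a global phase.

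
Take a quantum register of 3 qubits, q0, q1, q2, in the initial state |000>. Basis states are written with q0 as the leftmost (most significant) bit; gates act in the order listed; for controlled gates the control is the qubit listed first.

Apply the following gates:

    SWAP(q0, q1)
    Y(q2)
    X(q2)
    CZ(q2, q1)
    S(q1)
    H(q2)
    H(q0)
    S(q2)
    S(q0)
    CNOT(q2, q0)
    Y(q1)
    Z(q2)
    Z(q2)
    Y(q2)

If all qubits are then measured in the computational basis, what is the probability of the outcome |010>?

A full measurement returns |010> with probability 1/4.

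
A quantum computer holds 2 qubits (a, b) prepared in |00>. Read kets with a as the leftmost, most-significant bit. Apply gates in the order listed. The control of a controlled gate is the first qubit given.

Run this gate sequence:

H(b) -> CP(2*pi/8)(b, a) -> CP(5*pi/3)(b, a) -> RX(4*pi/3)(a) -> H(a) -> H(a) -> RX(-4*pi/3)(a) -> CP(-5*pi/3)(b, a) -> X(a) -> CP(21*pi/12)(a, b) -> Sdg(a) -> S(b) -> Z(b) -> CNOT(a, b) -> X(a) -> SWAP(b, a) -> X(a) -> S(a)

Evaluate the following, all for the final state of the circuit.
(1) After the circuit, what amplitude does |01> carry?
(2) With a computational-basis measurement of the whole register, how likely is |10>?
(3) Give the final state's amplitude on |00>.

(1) The final state's coefficient on |01> equals 0.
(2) A full measurement returns |10> with probability 1/2.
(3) The amplitude on |00> is -sqrt(2)*I/2.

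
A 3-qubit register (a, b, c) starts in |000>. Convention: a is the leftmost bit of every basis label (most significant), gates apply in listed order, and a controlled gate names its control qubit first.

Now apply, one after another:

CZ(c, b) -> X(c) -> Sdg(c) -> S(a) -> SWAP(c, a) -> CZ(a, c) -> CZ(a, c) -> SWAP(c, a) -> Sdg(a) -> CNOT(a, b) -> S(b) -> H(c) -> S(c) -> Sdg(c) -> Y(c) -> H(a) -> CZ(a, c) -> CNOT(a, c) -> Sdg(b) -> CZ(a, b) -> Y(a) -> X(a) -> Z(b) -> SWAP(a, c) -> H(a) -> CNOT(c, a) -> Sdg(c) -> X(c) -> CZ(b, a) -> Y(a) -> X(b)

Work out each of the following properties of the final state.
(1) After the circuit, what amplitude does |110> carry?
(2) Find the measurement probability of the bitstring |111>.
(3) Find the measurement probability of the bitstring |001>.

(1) The amplitude on |110> is sqrt(2)*I/2. Key observation: gates 4-9 undo each other exactly, leaving only the rest of the circuit to track.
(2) Outcome |111> occurs with probability 1/2.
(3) Outcome |001> occurs with probability 0.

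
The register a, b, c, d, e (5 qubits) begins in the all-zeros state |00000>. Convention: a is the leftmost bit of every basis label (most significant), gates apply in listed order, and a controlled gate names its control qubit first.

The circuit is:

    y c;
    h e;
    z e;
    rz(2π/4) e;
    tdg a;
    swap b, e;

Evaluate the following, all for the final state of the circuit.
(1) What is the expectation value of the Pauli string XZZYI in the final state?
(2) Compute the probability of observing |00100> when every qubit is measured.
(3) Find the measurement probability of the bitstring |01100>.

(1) The observable XZZYI averages to 0.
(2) The probability of measuring |00100> is 1/2.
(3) Outcome |01100> occurs with probability 1/2.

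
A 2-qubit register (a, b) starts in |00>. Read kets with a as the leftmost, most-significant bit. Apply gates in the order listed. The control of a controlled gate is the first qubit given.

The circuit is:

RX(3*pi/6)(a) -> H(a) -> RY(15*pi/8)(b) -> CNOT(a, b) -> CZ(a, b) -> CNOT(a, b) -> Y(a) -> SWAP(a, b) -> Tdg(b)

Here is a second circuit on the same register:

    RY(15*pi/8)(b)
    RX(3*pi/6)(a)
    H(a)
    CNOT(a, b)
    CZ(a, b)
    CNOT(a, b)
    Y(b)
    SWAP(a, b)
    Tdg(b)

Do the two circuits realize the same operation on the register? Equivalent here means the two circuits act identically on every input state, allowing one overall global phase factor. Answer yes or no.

No — the two circuits implement different unitaries, even allowing a global phase.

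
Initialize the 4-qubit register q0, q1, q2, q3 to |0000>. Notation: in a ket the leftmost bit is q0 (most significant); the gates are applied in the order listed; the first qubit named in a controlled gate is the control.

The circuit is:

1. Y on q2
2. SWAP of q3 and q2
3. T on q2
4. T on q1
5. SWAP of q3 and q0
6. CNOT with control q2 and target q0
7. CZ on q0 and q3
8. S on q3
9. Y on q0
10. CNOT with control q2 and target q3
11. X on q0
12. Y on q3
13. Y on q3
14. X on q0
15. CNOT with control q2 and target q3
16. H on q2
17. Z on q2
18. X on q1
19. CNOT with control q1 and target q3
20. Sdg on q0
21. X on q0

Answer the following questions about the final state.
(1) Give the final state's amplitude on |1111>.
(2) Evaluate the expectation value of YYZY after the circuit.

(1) The final state's coefficient on |1111> equals -sqrt(2)/2. Key observation: the block from step 10 through step 15 cancels to the identity and can be dropped.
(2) The observable YYZY averages to 0.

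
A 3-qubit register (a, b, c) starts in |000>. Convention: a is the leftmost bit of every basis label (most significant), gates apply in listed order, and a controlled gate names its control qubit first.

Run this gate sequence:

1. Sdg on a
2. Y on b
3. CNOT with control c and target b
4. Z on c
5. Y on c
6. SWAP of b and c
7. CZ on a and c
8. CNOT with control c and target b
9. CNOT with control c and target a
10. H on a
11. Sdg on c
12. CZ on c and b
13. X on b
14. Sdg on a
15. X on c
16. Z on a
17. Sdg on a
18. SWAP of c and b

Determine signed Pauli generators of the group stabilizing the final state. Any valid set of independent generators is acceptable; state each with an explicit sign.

One valid set of independent stabilizer generators is -XII, +IZI, -IIZ (any independent generating set of the same group is equally correct).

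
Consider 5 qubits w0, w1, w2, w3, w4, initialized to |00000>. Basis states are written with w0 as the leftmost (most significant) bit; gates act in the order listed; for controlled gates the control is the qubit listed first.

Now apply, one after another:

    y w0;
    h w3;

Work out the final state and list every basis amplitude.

The resulting statevector has amplitude sqrt(2)*I/2 on |10000>, sqrt(2)*I/2 on |10010>, and 0 on every other basis state.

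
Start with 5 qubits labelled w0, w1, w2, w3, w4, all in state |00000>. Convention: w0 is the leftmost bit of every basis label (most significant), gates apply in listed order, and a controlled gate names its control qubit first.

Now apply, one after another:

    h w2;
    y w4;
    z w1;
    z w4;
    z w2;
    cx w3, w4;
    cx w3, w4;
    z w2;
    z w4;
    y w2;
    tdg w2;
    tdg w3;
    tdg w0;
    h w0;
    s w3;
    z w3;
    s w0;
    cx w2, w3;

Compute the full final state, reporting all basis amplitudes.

The resulting statevector has amplitude 1/2 on |00001>, exp(3*I*pi/4)/2 on |00111>, I/2 on |10001>, -exp(I*pi/4)/2 on |10111>, and 0 on every other basis state. Key observation: gates 4-9 undo each other exactly, leaving only the rest of the circuit to track.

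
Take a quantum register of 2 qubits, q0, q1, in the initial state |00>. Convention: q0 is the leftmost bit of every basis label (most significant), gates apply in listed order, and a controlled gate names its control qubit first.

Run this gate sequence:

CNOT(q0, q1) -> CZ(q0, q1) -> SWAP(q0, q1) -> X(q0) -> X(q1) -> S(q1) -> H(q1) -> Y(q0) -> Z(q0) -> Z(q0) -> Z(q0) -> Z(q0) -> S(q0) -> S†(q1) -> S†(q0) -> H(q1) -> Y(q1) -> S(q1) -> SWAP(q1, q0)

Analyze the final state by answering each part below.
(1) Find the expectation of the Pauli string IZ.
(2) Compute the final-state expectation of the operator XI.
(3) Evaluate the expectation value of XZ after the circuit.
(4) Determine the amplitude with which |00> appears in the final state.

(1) The observable IZ averages to 1. Key observation: steps 9-12 multiply out to the identity, so the circuit reduces to the remaining gates.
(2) In the final state, XI has expectation 1.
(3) In the final state, XZ has expectation 1.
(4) The final state's coefficient on |00> equals -1/2 - I/2.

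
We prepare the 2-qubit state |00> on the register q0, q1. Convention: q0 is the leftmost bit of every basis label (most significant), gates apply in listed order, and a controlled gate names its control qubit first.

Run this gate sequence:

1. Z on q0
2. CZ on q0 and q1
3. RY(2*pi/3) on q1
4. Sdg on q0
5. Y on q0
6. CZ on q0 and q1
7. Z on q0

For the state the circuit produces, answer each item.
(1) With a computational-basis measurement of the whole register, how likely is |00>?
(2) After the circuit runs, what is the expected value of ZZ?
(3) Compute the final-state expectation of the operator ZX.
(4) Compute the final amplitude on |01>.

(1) Outcome |00> occurs with probability 0.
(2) The observable ZZ averages to 1/2.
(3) The observable ZX averages to sqrt(3)/2.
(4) |01> carries amplitude 0 in the final state.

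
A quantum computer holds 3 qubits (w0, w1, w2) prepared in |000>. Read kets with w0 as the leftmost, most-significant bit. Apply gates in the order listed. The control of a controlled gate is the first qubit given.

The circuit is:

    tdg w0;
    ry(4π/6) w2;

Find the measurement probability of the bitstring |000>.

A full measurement returns |000> with probability 1/4.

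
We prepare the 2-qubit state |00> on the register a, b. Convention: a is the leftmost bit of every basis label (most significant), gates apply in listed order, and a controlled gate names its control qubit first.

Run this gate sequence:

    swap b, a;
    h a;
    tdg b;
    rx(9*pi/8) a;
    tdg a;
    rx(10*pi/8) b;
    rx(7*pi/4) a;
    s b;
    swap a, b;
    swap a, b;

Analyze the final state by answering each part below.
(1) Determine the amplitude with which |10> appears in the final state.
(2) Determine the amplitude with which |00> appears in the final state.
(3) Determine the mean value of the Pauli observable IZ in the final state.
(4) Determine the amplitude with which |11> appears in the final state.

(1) The amplitude on |10> is -sin(7*pi/16)/4 + sqrt(2)*sin(7*pi/16)/4 - sqrt(2)*I*sqrt(1/2 - sqrt(2)/4)*sqrt(sqrt(2)/4 + 1/2)*exp(-I*pi/4)*sin(7*pi/16)/2 - sqrt(2)*I*cos(7*pi/16)/4 - sqrt(2)*sqrt(1/2 - sqrt(2)/4)*sqrt(sqrt(2)/4 + 1/2)*exp(-I*pi/4)*cos(7*pi/16)/2 + I*cos(7*pi/16)/4.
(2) |00> carries amplitude -sqrt(2)*sqrt(1/2 - sqrt(2)/4)*sqrt(sqrt(2)/4 + 1/2)*cos(7*pi/16)/2 + sqrt(2)*exp(-I*pi/4)*sin(7*pi/16)/4 - sqrt(2)*I*sqrt(1/2 - sqrt(2)/4)*sqrt(sqrt(2)/4 + 1/2)*sin(7*pi/16)/2 - sqrt(2)*I*exp(-I*pi/4)*cos(7*pi/16)/4 + I*exp(-I*pi/4)*cos(7*pi/16)/4 - exp(-I*pi/4)*sin(7*pi/16)/4 in the final state.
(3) The observable IZ averages to -sqrt(2)/2.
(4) The amplitude on |11> is -sqrt(2)*sqrt(1/2 - sqrt(2)/4)*sqrt(sqrt(2)/4 + 1/2)*sin(7*pi/16)/2 + sqrt(2)*exp(-I*pi/4)*cos(7*pi/16)/4 + exp(-I*pi/4)*cos(7*pi/16)/4 + sqrt(2)*I*sqrt(1/2 - sqrt(2)/4)*sqrt(sqrt(2)/4 + 1/2)*cos(7*pi/16)/2 + I*exp(-I*pi/4)*sin(7*pi/16)/4 + sqrt(2)*I*exp(-I*pi/4)*sin(7*pi/16)/4.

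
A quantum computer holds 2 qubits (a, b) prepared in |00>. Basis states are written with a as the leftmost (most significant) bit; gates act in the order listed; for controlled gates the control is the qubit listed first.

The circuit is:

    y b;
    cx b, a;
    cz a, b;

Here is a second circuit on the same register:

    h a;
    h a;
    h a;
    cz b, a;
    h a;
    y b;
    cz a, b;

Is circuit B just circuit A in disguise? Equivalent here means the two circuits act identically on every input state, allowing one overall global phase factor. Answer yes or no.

No: there is an input state on which the two circuits produce genuinely different outputs (not merely differing by a phase).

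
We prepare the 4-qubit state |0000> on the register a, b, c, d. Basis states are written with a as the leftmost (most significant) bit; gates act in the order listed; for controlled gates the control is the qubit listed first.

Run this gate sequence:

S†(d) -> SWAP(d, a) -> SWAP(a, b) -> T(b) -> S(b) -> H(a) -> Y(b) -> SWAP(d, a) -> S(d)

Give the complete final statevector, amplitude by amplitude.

After the circuit, the state carries amplitude sqrt(2)*I/2 on |0100>, -sqrt(2)/2 on |0101>, and 0 on every other basis state.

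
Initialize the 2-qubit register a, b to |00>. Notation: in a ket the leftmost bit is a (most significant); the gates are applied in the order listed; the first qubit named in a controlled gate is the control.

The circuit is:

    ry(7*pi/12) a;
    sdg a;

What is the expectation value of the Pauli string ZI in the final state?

In the final state, ZI has expectation -sqrt(6)/4 + sqrt(2)/4.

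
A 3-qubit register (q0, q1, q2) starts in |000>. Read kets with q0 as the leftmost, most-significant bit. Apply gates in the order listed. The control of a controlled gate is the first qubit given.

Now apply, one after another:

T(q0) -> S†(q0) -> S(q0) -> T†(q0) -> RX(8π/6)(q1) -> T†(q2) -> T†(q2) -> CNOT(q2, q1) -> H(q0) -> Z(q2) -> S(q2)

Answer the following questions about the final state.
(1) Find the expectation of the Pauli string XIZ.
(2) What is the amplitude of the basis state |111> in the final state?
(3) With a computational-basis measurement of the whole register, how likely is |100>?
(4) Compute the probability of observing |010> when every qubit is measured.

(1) The observable XIZ averages to 1.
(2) |111> carries amplitude 0 in the final state.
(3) Outcome |100> occurs with probability 1/8.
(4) A full measurement returns |010> with probability 3/8.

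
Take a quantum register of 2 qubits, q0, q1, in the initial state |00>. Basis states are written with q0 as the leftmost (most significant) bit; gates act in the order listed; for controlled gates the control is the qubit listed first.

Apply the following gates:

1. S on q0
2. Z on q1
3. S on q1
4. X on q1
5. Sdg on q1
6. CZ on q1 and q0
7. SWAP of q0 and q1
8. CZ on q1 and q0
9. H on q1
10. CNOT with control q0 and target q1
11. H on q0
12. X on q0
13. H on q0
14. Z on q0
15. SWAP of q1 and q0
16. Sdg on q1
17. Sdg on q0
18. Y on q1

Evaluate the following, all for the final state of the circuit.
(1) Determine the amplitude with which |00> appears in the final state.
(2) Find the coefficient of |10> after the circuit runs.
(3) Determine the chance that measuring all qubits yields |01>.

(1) The amplitude on |00> is sqrt(2)*I/2.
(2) |10> carries amplitude sqrt(2)/2 in the final state.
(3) A full measurement returns |01> with probability 0.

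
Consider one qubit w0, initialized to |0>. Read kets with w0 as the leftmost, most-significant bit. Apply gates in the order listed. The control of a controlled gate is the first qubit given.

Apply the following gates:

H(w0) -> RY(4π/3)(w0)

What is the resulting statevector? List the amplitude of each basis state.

After the circuit, the state carries amplitude -sqrt(6)/4 - sqrt(2)/4 on |0>, -sqrt(2)/4 + sqrt(6)/4 on |1>.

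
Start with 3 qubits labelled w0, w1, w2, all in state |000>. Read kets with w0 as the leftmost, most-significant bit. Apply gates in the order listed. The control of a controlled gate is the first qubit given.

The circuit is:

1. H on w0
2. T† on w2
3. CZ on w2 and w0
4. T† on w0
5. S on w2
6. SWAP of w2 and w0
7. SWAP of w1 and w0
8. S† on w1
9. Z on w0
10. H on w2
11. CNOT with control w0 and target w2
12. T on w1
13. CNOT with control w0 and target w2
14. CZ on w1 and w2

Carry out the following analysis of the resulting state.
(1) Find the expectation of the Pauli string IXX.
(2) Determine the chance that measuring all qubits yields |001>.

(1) The observable IXX averages to 0.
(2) A full measurement returns |001> with probability 1/2 - sqrt(2)/4.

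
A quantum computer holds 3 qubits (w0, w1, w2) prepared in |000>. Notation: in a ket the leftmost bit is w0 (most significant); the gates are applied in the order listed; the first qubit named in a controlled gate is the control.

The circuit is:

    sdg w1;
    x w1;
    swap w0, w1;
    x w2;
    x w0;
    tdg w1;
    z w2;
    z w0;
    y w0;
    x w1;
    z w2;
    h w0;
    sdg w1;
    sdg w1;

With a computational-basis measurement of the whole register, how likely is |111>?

The probability of measuring |111> is 1/2.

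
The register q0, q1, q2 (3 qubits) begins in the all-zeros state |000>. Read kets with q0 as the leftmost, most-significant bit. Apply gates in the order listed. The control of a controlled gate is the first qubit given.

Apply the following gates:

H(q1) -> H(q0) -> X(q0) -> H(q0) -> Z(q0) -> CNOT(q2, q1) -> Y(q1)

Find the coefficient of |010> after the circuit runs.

The amplitude on |010> is sqrt(2)*I/2. Key observation: the block from step 2 through step 5 cancels to the identity and can be dropped.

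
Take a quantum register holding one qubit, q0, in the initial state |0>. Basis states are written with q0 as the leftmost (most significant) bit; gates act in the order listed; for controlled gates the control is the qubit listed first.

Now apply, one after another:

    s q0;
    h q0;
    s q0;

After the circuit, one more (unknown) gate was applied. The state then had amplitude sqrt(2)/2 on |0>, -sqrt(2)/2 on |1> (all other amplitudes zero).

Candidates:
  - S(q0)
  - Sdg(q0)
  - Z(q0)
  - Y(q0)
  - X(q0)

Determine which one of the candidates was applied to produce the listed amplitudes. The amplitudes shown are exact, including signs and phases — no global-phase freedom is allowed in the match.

The applied gate was S(q0).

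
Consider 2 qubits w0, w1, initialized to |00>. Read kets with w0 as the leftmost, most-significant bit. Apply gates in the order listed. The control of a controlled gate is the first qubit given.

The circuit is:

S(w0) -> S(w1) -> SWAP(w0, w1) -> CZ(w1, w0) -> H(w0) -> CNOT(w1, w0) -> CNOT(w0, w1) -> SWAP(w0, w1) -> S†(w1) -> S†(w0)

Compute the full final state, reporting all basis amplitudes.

After the circuit, the state carries amplitude sqrt(2)/2 on |00>, 0 on |01>, 0 on |10>, -sqrt(2)/2 on |11>.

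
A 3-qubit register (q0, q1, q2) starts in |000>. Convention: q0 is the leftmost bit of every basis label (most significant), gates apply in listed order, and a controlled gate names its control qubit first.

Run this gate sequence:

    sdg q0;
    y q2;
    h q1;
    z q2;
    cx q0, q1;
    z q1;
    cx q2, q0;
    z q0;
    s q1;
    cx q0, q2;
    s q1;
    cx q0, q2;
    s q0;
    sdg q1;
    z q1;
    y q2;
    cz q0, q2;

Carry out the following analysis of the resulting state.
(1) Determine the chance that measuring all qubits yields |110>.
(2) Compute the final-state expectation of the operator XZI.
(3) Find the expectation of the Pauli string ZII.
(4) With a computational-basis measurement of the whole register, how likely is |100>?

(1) A full measurement returns |110> with probability 1/2.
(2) In the final state, XZI has expectation 0.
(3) The expectation value of ZII is -1.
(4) A full measurement returns |100> with probability 1/2.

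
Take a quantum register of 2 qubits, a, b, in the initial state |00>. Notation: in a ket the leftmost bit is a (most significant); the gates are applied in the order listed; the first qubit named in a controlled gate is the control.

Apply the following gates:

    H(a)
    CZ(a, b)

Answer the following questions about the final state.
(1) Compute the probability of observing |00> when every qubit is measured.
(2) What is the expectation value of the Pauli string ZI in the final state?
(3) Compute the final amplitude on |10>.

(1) The probability of measuring |00> is 1/2.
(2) In the final state, ZI has expectation 0.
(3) The amplitude on |10> is sqrt(2)/2.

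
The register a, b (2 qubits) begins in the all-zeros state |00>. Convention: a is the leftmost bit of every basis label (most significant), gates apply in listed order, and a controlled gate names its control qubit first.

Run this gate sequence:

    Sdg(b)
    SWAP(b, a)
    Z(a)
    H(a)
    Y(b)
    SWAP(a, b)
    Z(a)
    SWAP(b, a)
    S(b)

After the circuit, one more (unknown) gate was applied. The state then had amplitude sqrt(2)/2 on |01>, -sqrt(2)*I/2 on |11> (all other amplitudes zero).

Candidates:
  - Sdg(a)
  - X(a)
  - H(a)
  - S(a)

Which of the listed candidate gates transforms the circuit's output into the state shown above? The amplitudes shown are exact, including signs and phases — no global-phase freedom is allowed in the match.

The unique candidate consistent with the amplitudes is Sdg(a).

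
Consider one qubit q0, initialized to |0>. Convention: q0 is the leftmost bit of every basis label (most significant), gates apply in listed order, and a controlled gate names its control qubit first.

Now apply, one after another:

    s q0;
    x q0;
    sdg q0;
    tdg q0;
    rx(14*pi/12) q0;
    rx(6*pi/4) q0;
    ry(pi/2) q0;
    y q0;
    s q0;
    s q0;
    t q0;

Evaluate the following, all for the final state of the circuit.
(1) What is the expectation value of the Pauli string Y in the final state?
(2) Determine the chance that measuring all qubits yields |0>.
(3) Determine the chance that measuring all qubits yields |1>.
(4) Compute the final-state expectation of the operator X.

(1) The expectation value of Y is -sqrt(6)/4 + sqrt(2)/4.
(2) A full measurement returns |0> with probability 1/2.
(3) The probability of measuring |1> is 1/2.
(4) The expectation value of X is sqrt(2)/4 + sqrt(6)/4.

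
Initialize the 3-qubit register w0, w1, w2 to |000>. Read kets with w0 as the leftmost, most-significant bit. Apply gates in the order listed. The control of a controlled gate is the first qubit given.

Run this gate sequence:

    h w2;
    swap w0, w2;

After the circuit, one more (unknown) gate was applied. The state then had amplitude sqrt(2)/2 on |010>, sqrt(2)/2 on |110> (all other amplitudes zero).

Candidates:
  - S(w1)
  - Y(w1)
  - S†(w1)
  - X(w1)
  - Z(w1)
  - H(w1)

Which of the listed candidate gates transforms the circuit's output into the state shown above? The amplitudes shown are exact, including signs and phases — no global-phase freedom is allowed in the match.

The applied gate was X(w1).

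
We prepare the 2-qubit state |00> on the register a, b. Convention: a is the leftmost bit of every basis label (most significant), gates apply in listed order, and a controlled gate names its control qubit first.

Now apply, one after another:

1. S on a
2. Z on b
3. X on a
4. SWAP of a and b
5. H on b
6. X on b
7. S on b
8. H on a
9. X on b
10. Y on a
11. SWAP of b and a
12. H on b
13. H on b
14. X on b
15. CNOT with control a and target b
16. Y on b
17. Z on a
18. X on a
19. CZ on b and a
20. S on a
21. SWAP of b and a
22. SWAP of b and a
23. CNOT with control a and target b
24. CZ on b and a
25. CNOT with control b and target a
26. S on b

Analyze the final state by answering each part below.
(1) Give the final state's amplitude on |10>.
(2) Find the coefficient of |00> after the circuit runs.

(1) The amplitude on |10> is -1/2.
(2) The amplitude on |00> is 1/2.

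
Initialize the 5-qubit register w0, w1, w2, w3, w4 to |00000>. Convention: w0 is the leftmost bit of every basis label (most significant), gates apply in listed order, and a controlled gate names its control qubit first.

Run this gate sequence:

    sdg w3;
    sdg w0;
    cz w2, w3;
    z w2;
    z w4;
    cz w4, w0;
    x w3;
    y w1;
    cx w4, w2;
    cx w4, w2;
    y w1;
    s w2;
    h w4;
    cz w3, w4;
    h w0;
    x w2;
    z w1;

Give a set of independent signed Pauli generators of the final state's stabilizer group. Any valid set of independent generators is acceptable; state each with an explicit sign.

The stabilizer group can be generated by +XIIII, -IIIIX, +IZIII, -IIZII, -IIIZI, among other valid generating sets.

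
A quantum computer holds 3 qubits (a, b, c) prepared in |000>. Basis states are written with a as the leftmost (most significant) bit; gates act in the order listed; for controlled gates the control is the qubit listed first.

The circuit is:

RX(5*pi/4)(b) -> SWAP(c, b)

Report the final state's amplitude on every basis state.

After the circuit, the state carries amplitude -sqrt(2 - sqrt(2))/2 on |000>, -I*sqrt(sqrt(2) + 2)/2 on |001>, and 0 on every other basis state.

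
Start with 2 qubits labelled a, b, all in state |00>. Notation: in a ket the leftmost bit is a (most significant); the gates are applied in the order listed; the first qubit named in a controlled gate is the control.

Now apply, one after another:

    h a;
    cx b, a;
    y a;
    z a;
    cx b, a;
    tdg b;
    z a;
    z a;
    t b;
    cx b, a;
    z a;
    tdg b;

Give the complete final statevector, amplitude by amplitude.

The resulting statevector has amplitude -sqrt(2)*I/2 on |00>, 0 on |01>, sqrt(2)*I/2 on |10>, 0 on |11>. Key observation: steps 4-11 multiply out to the identity, so the circuit reduces to the remaining gates.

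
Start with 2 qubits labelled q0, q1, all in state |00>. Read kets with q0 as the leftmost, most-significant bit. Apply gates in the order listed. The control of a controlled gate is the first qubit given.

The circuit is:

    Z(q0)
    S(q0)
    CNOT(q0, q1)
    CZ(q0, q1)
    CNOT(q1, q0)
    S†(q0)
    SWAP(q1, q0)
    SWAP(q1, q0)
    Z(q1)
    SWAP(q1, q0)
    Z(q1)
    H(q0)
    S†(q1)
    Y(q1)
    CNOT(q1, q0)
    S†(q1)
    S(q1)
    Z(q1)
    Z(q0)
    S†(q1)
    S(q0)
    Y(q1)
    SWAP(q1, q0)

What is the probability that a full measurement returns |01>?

The probability of measuring |01> is 1/2.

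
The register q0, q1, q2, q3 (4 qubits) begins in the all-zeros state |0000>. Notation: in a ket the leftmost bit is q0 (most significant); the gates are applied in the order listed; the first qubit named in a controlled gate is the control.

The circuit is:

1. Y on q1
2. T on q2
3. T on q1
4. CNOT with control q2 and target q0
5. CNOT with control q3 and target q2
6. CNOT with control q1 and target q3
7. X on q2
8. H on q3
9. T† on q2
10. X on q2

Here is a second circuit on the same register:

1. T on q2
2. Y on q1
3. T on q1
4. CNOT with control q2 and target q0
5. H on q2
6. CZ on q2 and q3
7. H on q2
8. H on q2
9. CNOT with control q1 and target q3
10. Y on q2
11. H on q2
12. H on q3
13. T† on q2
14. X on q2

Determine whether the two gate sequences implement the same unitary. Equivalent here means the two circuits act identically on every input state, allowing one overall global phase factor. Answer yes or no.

No, they are not equivalent — no single phase factor reconciles the two unitaries.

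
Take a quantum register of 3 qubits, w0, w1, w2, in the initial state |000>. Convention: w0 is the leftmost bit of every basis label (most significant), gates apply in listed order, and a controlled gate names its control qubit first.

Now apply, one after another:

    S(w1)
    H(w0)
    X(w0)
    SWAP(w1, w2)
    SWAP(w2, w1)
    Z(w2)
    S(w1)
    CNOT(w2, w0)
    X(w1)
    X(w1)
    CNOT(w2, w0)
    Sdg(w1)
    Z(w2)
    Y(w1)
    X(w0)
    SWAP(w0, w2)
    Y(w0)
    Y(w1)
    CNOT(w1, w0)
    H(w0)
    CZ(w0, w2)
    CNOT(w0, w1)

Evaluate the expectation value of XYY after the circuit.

The expectation value of XYY is -1. Key observation: steps 6-13 multiply out to the identity, so the circuit reduces to the remaining gates.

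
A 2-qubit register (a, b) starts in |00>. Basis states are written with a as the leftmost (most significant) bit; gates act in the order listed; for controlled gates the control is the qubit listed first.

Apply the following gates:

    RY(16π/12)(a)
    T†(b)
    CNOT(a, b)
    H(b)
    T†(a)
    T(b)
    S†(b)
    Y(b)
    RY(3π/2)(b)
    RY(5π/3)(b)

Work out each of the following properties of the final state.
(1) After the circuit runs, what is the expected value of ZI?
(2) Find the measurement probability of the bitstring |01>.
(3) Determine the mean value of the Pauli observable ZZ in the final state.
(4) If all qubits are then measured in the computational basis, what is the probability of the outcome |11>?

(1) The expectation value of ZI is -1/2.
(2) A full measurement returns |01> with probability sqrt(2)/32 + 1/8.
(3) The expectation value of ZZ is -sqrt(2)/4.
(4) A full measurement returns |11> with probability 3/8 - 3*sqrt(2)/32.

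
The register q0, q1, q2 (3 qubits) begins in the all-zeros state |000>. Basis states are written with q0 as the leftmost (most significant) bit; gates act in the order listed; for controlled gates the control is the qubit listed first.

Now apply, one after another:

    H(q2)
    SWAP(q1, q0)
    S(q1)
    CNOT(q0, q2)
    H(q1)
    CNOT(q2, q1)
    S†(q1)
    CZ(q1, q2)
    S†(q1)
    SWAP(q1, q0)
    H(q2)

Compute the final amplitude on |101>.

The amplitude on |101> is -sqrt(2)/2.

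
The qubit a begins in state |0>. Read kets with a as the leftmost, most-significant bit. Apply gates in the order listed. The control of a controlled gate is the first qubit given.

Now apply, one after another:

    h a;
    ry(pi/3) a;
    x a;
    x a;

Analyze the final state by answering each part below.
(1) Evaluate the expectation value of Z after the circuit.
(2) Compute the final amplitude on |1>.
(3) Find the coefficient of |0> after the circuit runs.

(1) The expectation value of Z is -sqrt(3)/2.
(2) The final state's coefficient on |1> equals sqrt(2)/4 + sqrt(6)/4.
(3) The final state's coefficient on |0> equals -sqrt(2)/4 + sqrt(6)/4.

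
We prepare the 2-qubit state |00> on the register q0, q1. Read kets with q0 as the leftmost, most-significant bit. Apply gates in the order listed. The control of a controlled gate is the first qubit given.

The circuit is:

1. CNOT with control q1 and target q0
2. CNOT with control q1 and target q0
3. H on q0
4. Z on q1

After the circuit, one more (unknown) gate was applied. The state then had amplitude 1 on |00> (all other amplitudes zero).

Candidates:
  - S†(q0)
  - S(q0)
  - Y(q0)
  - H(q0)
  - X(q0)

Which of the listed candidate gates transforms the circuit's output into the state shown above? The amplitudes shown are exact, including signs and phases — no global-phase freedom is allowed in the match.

It was H(q0) that produced the state shown.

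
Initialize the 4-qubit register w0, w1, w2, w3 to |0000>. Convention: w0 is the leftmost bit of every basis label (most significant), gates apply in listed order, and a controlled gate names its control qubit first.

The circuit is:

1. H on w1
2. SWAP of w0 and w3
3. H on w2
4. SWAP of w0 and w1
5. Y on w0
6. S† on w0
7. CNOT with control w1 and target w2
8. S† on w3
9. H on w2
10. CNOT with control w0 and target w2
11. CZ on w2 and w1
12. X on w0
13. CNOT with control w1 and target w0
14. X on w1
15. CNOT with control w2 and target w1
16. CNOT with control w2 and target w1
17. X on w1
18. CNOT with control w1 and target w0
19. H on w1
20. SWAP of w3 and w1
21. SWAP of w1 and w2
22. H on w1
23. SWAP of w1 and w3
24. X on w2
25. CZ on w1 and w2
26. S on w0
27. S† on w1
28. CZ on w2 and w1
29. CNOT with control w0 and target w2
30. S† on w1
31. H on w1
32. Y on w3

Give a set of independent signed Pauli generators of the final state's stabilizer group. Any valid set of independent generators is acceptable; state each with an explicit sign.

One valid set of independent stabilizer generators is -XIXZ, -IIZX, -ZIZI, -IZII (any independent generating set of the same group is equally correct). Key observation: gates 13-18 undo each other exactly, leaving only the rest of the circuit to track.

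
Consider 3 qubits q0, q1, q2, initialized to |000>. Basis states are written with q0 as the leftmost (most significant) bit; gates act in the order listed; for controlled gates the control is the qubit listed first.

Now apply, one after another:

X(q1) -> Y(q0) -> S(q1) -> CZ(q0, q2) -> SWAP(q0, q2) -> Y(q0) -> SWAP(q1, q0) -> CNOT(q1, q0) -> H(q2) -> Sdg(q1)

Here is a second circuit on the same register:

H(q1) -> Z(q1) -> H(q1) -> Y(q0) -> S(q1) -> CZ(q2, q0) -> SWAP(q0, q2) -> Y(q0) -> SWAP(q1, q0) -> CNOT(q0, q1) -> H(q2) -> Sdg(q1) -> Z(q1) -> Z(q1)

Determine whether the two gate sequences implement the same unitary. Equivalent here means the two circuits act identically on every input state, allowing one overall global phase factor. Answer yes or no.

No, they are not equivalent — no single phase factor reconciles the two unitaries.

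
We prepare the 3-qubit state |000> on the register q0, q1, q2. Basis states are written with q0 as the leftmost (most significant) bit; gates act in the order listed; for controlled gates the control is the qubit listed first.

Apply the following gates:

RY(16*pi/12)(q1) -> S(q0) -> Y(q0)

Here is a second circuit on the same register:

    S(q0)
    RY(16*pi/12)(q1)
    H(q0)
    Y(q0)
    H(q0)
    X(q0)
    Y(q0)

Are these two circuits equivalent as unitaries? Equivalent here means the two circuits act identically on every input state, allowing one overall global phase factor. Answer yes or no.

No: there is an input state on which the two circuits produce genuinely different outputs (not merely differing by a phase).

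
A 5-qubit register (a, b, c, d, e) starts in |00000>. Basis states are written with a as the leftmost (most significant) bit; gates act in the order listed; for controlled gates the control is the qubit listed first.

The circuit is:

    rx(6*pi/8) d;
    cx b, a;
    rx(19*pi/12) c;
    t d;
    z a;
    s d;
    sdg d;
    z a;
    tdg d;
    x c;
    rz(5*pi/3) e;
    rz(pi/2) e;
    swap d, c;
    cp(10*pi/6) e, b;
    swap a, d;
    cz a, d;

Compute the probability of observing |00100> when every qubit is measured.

Outcome |00100> occurs with probability -sqrt(6)/16 - sqrt(3)/16 + 3*sqrt(2)/16 + 5/16. Key observation: the block from step 4 through step 9 cancels to the identity and can be dropped.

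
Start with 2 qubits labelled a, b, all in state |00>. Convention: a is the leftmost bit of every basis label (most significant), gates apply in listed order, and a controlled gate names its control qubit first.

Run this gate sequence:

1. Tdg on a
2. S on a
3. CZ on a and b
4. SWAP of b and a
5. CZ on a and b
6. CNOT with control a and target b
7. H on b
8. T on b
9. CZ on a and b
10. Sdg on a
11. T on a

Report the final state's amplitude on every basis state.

The final amplitudes are sqrt(2)/2 on |00>, sqrt(2)*exp(I*pi/4)/2 on |01>, 0 on |10>, 0 on |11>.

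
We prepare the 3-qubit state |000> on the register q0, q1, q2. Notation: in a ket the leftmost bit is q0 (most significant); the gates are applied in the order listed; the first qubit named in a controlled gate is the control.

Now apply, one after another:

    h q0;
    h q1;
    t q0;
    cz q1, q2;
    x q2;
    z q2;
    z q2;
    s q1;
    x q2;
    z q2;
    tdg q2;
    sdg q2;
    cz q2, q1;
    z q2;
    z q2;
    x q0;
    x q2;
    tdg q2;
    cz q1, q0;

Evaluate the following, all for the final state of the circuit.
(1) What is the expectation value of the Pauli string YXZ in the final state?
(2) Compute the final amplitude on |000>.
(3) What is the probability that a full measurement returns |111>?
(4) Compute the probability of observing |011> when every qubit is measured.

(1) In the final state, YXZ has expectation sqrt(2)/2.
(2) The amplitude on |000> is 0.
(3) A full measurement returns |111> with probability 1/4.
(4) Outcome |011> occurs with probability 1/4.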